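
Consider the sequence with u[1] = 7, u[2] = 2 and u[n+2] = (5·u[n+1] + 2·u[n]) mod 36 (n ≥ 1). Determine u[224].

Computing terms: u[1] = 7; u[2] = 2; u[3] = 24; u[4] = 16; u[5] = 20; u[6] = 24; u[7] = 16.
Since (u[6], u[7]) = (u[3], u[4]) = (24, 16) (two consecutive terms determine the rest), the sequence is eventually periodic: after a pre-period of length 2 it cycles with period 3.
For n ≥ 3, u[n] depends only on (n - 3) mod 3. (224 - 3) mod 3 = 2, so u[224] = u[5] = 20.

20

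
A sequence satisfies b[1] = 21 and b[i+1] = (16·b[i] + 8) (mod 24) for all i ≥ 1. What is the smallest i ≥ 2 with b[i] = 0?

Computing terms: b[1] = 21,  b[2] = 8,  b[3] = 16,  b[4] = 0,  b[5] = 8.
Since b[5] = b[2] = 8, the sequence is eventually periodic: after a pre-period of length 1 it cycles with period 3.
The value 0 first appears (with i ≥ 2) at b[4].

4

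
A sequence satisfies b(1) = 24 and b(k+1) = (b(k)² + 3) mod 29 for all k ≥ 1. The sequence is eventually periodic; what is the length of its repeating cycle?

5

We have b(1) = 24; b(2) = 28; b(3) = 4; b(4) = 19; b(5) = 16; b(6) = 27; b(7) = 7; b(8) = 23; b(9) = 10; b(10) = 16.
Since b(10) = b(5) = 16, the sequence is eventually periodic: after a pre-period of length 4 it cycles with period 5.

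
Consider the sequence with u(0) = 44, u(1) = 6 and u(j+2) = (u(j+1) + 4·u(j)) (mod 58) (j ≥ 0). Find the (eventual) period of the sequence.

35

Computing terms: u(0) = 44; u(1) = 6; u(2) = 8; u(3) = 32; u(4) = 6; u(5) = 18; u(6) = 42; u(7) = 56; u(8) = 50; u(9) = 42; u(10) = 10; u(11) = 4; u(12) = 44; u(13) = 2; u(14) = 4; u(15) = 12; u(16) = 28; u(17) = 18; u(18) = 14; u(19) = 28; u(20) = 26; u(21) = 22; u(22) = 10; u(23) = 40; u(24) = 22; u(25) = 8; u(26) = 38; u(27) = 12; u(28) = 48; u(29) = 38; u(30) = 56; u(31) = 34; u(32) = 26; u(33) = 46; u(34) = 34; u(35) = 44; u(36) = 6.
The sequence repeats with period 35.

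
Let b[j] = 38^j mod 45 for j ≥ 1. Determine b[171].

17

We have b[1] = 38,  b[2] = 4,  b[3] = 17,  b[4] = 16,  b[5] = 23,  b[6] = 19,  b[7] = 2,  b[8] = 31,  b[9] = 8,  b[10] = 34,  b[11] = 32,  b[12] = 1,  b[13] = 38.
The sequence repeats with period 12.
So b[171] = b[1 + ((171-1) mod 12)] = b[3] = 17.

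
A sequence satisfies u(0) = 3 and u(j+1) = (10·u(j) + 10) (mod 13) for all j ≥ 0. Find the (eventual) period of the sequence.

u(0) = 3,  u(1) = 1,  u(2) = 7,  u(3) = 2,  u(4) = 4,  u(5) = 11,  u(6) = 3.
The sequence repeats with period 6.

6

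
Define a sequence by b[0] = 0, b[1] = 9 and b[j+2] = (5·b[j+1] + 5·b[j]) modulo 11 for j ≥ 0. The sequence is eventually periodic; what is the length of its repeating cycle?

10

b[0] = 0, b[1] = 9, b[2] = 1, b[3] = 6, b[4] = 2, b[5] = 7, b[6] = 1, b[7] = 7, b[8] = 7, b[9] = 4, b[10] = 0, b[11] = 9.
The sequence repeats with period 10.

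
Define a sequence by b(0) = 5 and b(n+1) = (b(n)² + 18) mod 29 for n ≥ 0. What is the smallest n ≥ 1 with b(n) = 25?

We have b(0) = 5,  b(1) = 14,  b(2) = 11,  b(3) = 23,  b(4) = 25,  b(5) = 5.
Since b(5) = b(0) = 5, the sequence is periodic with period 5.
The value 25 first appears (with n ≥ 1) at b(4).

4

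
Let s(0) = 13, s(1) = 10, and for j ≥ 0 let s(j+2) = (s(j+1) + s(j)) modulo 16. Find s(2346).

9

Listing terms: s(0) = 13,  s(1) = 10,  s(2) = 7,  s(3) = 1,  s(4) = 8,  s(5) = 9,  s(6) = 1,  s(7) = 10,  s(8) = 11,  s(9) = 5,  s(10) = 0,  s(11) = 5,  s(12) = 5,  s(13) = 10,  s(14) = 15,  s(15) = 9,  s(16) = 8,  s(17) = 1,  s(18) = 9,  s(19) = 10,  s(20) = 3,  s(21) = 13,  s(22) = 0,  s(23) = 13,  s(24) = 13,  s(25) = 10.
The sequence repeats with period 24.
(2346 - 0) mod 24 = 18, so s(2346) = s(18) = 9.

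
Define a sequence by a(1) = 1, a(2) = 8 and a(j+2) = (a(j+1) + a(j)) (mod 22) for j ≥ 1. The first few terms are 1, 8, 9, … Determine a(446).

10

a(1) = 1, a(2) = 8, a(3) = 9, a(4) = 17, a(5) = 4, a(6) = 21, a(7) = 3, a(8) = 2, a(9) = 5, a(10) = 7, a(11) = 12, a(12) = 19, a(13) = 9, a(14) = 6, a(15) = 15, a(16) = 21, a(17) = 14, a(18) = 13, a(19) = 5, a(20) = 18, a(21) = 1, a(22) = 19, a(23) = 20, a(24) = 17, a(25) = 15, a(26) = 10, a(27) = 3, a(28) = 13, a(29) = 16, a(30) = 7, a(31) = 1, a(32) = 8.
Since (a(31), a(32)) = (a(1), a(2)) = (1, 8) (two consecutive terms determine the rest), the sequence is periodic with period 30.
So a(446) = a(1 + ((446-1) mod 30)) = a(26) = 10.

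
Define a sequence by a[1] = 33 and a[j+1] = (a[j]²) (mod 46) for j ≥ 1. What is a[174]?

Computing terms: a[1] = 33,  a[2] = 31,  a[3] = 41,  a[4] = 25,  a[5] = 27,  a[6] = 39,  a[7] = 3,  a[8] = 9,  a[9] = 35,  a[10] = 29,  a[11] = 13,  a[12] = 31.
Since a[12] = a[2] = 31, the sequence is eventually periodic: after a pre-period of length 1 it cycles with period 10.
For j ≥ 2, a[j] depends only on (j - 2) mod 10. (174 - 2) mod 10 = 2, so a[174] = a[4] = 25.

25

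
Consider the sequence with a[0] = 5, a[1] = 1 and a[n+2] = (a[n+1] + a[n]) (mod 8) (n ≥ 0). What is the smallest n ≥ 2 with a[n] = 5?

a[0] = 5, a[1] = 1, a[2] = 6, a[3] = 7, a[4] = 5, a[5] = 4, a[6] = 1, a[7] = 5, a[8] = 6, a[9] = 3, a[10] = 1, a[11] = 4, a[12] = 5, a[13] = 1.
Since (a[12], a[13]) = (a[0], a[1]) = (5, 1) (two consecutive terms determine the rest), the sequence is periodic with period 12.
The value 5 first appears (with n ≥ 2) at a[4].

4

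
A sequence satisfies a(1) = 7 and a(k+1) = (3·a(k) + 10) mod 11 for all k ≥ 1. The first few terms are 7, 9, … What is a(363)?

Listing terms: a(1) = 7; a(2) = 9; a(3) = 4; a(4) = 0; a(5) = 10; a(6) = 7.
Since a(6) = a(1) = 7, the sequence is periodic with period 5.
(363 - 1) mod 5 = 2, so a(363) = a(3) = 4.

4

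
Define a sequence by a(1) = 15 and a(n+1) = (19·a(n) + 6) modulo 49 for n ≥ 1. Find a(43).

15

a(1) = 15,  a(2) = 46,  a(3) = 47,  a(4) = 17,  a(5) = 35,  a(6) = 34,  a(7) = 15.
Since a(7) = a(1) = 15, the sequence is periodic with period 6.
So a(43) = a(1 + ((43-1) mod 6)) = a(1) = 15.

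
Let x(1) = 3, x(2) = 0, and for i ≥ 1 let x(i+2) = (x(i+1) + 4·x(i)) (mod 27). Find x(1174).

0

Listing terms: x(1) = 3, x(2) = 0, x(3) = 12, x(4) = 12, x(5) = 6, x(6) = 0, x(7) = 24, x(8) = 24, x(9) = 12, x(10) = 0, x(11) = 21, x(12) = 21, x(13) = 24, x(14) = 0, x(15) = 15, x(16) = 15, x(17) = 21, x(18) = 0, x(19) = 3, x(20) = 3, x(21) = 15, x(22) = 0, x(23) = 6, x(24) = 6, x(25) = 3, x(26) = 0.
The sequence repeats with period 24.
(1174 - 1) mod 24 = 21, so x(1174) = x(22) = 0.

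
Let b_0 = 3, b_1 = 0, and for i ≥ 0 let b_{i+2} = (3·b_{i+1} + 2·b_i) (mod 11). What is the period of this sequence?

We have b_0 = 3; b_1 = 0; b_2 = 6; b_3 = 7; b_4 = 0; b_5 = 3; b_6 = 9; b_7 = 0; b_8 = 7; b_9 = 10; b_{10} = 0; b_{11} = 9; b_{12} = 5; b_{13} = 0; b_{14} = 10; b_{15} = 8; b_{16} = 0; b_{17} = 5; b_{18} = 4; b_{19} = 0; b_{20} = 8; b_{21} = 2; b_{22} = 0; b_{23} = 4; b_{24} = 1; b_{25} = 0; b_{26} = 2; b_{27} = 6; b_{28} = 0; b_{29} = 1; b_{30} = 3; b_{31} = 0.
The sequence repeats with period 30.

30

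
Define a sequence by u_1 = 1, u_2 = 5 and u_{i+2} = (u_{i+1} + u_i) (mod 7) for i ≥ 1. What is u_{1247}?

We have u_1 = 1, u_2 = 5, u_3 = 6, u_4 = 4, u_5 = 3, u_6 = 0, u_7 = 3, u_8 = 3, u_9 = 6, u_{10} = 2, u_{11} = 1, u_{12} = 3, u_{13} = 4, u_{14} = 0, u_{15} = 4, u_{16} = 4, u_{17} = 1, u_{18} = 5.
The sequence repeats with period 16.
So u_{1247} = u_{1 + ((1247-1) mod 16)} = u_{15} = 4.

4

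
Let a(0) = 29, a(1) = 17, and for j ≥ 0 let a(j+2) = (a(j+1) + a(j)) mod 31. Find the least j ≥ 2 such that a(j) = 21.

Listing terms: a(0) = 29; a(1) = 17; a(2) = 15; a(3) = 1; a(4) = 16; a(5) = 17; a(6) = 2; a(7) = 19; a(8) = 21; a(9) = 9; a(10) = 30; a(11) = 8; a(12) = 7; a(13) = 15; a(14) = 22; a(15) = 6; a(16) = 28; a(17) = 3; a(18) = 0; a(19) = 3; a(20) = 3; a(21) = 6; a(22) = 9; a(23) = 15; a(24) = 24; a(25) = 8; a(26) = 1; a(27) = 9; a(28) = 10; a(29) = 19; a(30) = 29; a(31) = 17.
The sequence repeats with period 30.
The value 21 first appears (with j ≥ 2) at a(8).

8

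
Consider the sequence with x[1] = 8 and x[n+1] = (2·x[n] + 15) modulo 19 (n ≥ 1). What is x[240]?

Computing terms: x[1] = 8,  x[2] = 12,  x[3] = 1,  x[4] = 17,  x[5] = 11,  x[6] = 18,  x[7] = 13,  x[8] = 3,  x[9] = 2,  x[10] = 0,  x[11] = 15,  x[12] = 7,  x[13] = 10,  x[14] = 16,  x[15] = 9,  x[16] = 14,  x[17] = 5,  x[18] = 6,  x[19] = 8.
Since x[19] = x[1] = 8, the sequence is periodic with period 18.
(240 - 1) mod 18 = 5, so x[240] = x[6] = 18.

18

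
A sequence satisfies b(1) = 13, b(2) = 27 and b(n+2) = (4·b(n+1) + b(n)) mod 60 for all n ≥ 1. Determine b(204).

Computing terms: b(1) = 13; b(2) = 27; b(3) = 1; b(4) = 31; b(5) = 5; b(6) = 51; b(7) = 29; b(8) = 47; b(9) = 37; b(10) = 15; b(11) = 37; b(12) = 43; b(13) = 29; b(14) = 39; b(15) = 5; b(16) = 59; b(17) = 1; b(18) = 3; b(19) = 13; b(20) = 55; b(21) = 53; b(22) = 27; b(23) = 41; b(24) = 11; b(25) = 25; b(26) = 51; b(27) = 49; b(28) = 7; b(29) = 17; b(30) = 15; b(31) = 17; b(32) = 23; b(33) = 49; b(34) = 39; b(35) = 25; b(36) = 19; b(37) = 41; b(38) = 3; b(39) = 53; b(40) = 35; b(41) = 13; b(42) = 27.
The sequence repeats with period 40.
(204 - 1) mod 40 = 3, so b(204) = b(4) = 31.

31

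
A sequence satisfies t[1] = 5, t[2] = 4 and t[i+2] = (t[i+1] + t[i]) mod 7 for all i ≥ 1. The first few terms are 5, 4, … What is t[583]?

We have t[1] = 5,  t[2] = 4,  t[3] = 2,  t[4] = 6,  t[5] = 1,  t[6] = 0,  t[7] = 1,  t[8] = 1,  t[9] = 2,  t[10] = 3,  t[11] = 5,  t[12] = 1,  t[13] = 6,  t[14] = 0,  t[15] = 6,  t[16] = 6,  t[17] = 5,  t[18] = 4.
Since (t[17], t[18]) = (t[1], t[2]) = (5, 4) (two consecutive terms determine the rest), the sequence is periodic with period 16.
(583 - 1) mod 16 = 6, so t[583] = t[7] = 1.

1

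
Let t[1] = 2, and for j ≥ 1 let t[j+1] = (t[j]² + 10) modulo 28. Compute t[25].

26

Listing terms: t[1] = 2,  t[2] = 14,  t[3] = 10,  t[4] = 26,  t[5] = 14.
Since t[5] = t[2] = 14, the sequence is eventually periodic: after a pre-period of length 1 it cycles with period 3.
For j ≥ 2, t[j] depends only on (j - 2) mod 3. (25 - 2) mod 3 = 2, so t[25] = t[4] = 26.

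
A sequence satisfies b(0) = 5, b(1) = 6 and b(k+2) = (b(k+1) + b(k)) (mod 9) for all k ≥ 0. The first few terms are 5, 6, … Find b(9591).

1

Computing terms: b(0) = 5; b(1) = 6; b(2) = 2; b(3) = 8; b(4) = 1; b(5) = 0; b(6) = 1; b(7) = 1; b(8) = 2; b(9) = 3; b(10) = 5; b(11) = 8; b(12) = 4; b(13) = 3; b(14) = 7; b(15) = 1; b(16) = 8; b(17) = 0; b(18) = 8; b(19) = 8; b(20) = 7; b(21) = 6; b(22) = 4; b(23) = 1; b(24) = 5; b(25) = 6.
Since (b(24), b(25)) = (b(0), b(1)) = (5, 6) (two consecutive terms determine the rest), the sequence is periodic with period 24.
So b(9591) = b(0 + ((9591-0) mod 24)) = b(15) = 1.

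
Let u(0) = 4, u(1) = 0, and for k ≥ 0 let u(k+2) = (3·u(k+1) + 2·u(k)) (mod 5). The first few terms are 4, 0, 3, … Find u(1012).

We have u(0) = 4, u(1) = 0, u(2) = 3, u(3) = 4, u(4) = 3, u(5) = 2, u(6) = 2, u(7) = 0, u(8) = 4, u(9) = 2, u(10) = 4, u(11) = 1, u(12) = 1, u(13) = 0, u(14) = 2, u(15) = 1, u(16) = 2, u(17) = 3, u(18) = 3, u(19) = 0, u(20) = 1, u(21) = 3, u(22) = 1, u(23) = 4, u(24) = 4, u(25) = 0.
The sequence repeats with period 24.
(1012 - 0) mod 24 = 4, so u(1012) = u(4) = 3.

3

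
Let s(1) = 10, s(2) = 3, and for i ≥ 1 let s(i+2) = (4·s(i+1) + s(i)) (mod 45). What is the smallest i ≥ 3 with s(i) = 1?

4

Listing terms: s(1) = 10,  s(2) = 3,  s(3) = 22,  s(4) = 1,  s(5) = 26,  s(6) = 15,  s(7) = 41,  s(8) = 44,  s(9) = 37,  s(10) = 12,  s(11) = 40,  s(12) = 37,  s(13) = 8,  s(14) = 24,  s(15) = 14,  s(16) = 35,  s(17) = 19,  s(18) = 21,  s(19) = 13,  s(20) = 28,  s(21) = 35,  s(22) = 33,  s(23) = 32,  s(24) = 26,  s(25) = 1,  s(26) = 30,  s(27) = 31,  s(28) = 19,  s(29) = 17,  s(30) = 42,  s(31) = 5,  s(32) = 17,  s(33) = 28,  s(34) = 39,  s(35) = 4,  s(36) = 10,  s(37) = 44,  s(38) = 6,  s(39) = 23,  s(40) = 8,  s(41) = 10,  s(42) = 3.
Since (s(41), s(42)) = (s(1), s(2)) = (10, 3) (two consecutive terms determine the rest), the sequence is periodic with period 40.
The value 1 first appears (with i ≥ 3) at s(4).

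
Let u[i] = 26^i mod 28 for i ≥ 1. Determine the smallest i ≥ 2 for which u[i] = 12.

7

We have u[1] = 26,  u[2] = 4,  u[3] = 20,  u[4] = 16,  u[5] = 24,  u[6] = 8,  u[7] = 12,  u[8] = 4.
Since u[8] = u[2] = 4, the sequence is eventually periodic: after a pre-period of length 1 it cycles with period 6.
The value 12 first appears (with i ≥ 2) at u[7].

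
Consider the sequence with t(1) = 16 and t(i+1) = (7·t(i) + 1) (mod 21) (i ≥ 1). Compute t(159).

t(1) = 16,  t(2) = 8,  t(3) = 15,  t(4) = 1,  t(5) = 8.
Since t(5) = t(2) = 8, the sequence is eventually periodic: after a pre-period of length 1 it cycles with period 3.
For i ≥ 2, t(i) depends only on (i - 2) mod 3. (159 - 2) mod 3 = 1, so t(159) = t(3) = 15.

15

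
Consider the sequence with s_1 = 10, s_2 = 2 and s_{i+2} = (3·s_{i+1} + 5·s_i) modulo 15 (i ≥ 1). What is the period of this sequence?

We have s_1 = 10, s_2 = 2, s_3 = 11, s_4 = 13, s_5 = 4, s_6 = 2, s_7 = 11.
Since (s_6, s_7) = (s_2, s_3) = (2, 11) (two consecutive terms determine the rest), the sequence is eventually periodic: after a pre-period of length 1 it cycles with period 4.

4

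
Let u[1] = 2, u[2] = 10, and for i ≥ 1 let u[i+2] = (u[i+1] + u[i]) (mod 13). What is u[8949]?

1

u[1] = 2, u[2] = 10, u[3] = 12, u[4] = 9, u[5] = 8, u[6] = 4, u[7] = 12, u[8] = 3, u[9] = 2, u[10] = 5, u[11] = 7, u[12] = 12, u[13] = 6, u[14] = 5, u[15] = 11, u[16] = 3, u[17] = 1, u[18] = 4, u[19] = 5, u[20] = 9, u[21] = 1, u[22] = 10, u[23] = 11, u[24] = 8, u[25] = 6, u[26] = 1, u[27] = 7, u[28] = 8, u[29] = 2, u[30] = 10.
Since (u[29], u[30]) = (u[1], u[2]) = (2, 10) (two consecutive terms determine the rest), the sequence is periodic with period 28.
So u[8949] = u[1 + ((8949-1) mod 28)] = u[17] = 1.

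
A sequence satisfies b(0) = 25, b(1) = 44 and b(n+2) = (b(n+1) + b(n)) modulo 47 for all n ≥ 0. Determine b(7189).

34

We have b(0) = 25,  b(1) = 44,  b(2) = 22,  b(3) = 19,  b(4) = 41,  b(5) = 13,  b(6) = 7,  b(7) = 20,  b(8) = 27,  b(9) = 0,  b(10) = 27,  b(11) = 27,  b(12) = 7,  b(13) = 34,  b(14) = 41,  b(15) = 28,  b(16) = 22,  b(17) = 3,  b(18) = 25,  b(19) = 28,  b(20) = 6,  b(21) = 34,  b(22) = 40,  b(23) = 27,  b(24) = 20,  b(25) = 0,  b(26) = 20,  b(27) = 20,  b(28) = 40,  b(29) = 13,  b(30) = 6,  b(31) = 19,  b(32) = 25,  b(33) = 44.
Since (b(32), b(33)) = (b(0), b(1)) = (25, 44) (two consecutive terms determine the rest), the sequence is periodic with period 32.
(7189 - 0) mod 32 = 21, so b(7189) = b(21) = 34.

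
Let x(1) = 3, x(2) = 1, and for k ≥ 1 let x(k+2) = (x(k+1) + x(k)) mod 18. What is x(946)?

7

Listing terms: x(1) = 3, x(2) = 1, x(3) = 4, x(4) = 5, x(5) = 9, x(6) = 14, x(7) = 5, x(8) = 1, x(9) = 6, x(10) = 7, x(11) = 13, x(12) = 2, x(13) = 15, x(14) = 17, x(15) = 14, x(16) = 13, x(17) = 9, x(18) = 4, x(19) = 13, x(20) = 17, x(21) = 12, x(22) = 11, x(23) = 5, x(24) = 16, x(25) = 3, x(26) = 1.
Since (x(25), x(26)) = (x(1), x(2)) = (3, 1) (two consecutive terms determine the rest), the sequence is periodic with period 24.
(946 - 1) mod 24 = 9, so x(946) = x(10) = 7.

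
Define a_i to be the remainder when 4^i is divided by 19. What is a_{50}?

17

Computing terms: a_1 = 4; a_2 = 16; a_3 = 7; a_4 = 9; a_5 = 17; a_6 = 11; a_7 = 6; a_8 = 5; a_9 = 1; a_{10} = 4.
The sequence repeats with period 9.
So a_{50} = a_{1 + ((50-1) mod 9)} = a_5 = 17.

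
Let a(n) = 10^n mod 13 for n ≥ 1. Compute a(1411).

10

a(1) = 10; a(2) = 9; a(3) = 12; a(4) = 3; a(5) = 4; a(6) = 1; a(7) = 10.
Since a(7) = a(1) = 10, the sequence is periodic with period 6.
(1411 - 1) mod 6 = 0, so a(1411) = a(1) = 10.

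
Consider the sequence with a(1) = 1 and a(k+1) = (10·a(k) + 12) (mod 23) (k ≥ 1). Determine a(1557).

8

We have a(1) = 1, a(2) = 22, a(3) = 2, a(4) = 9, a(5) = 10, a(6) = 20, a(7) = 5, a(8) = 16, a(9) = 11, a(10) = 7, a(11) = 13, a(12) = 4, a(13) = 6, a(14) = 3, a(15) = 19, a(16) = 18, a(17) = 8, a(18) = 0, a(19) = 12, a(20) = 17, a(21) = 21, a(22) = 15, a(23) = 1.
The sequence repeats with period 22.
So a(1557) = a(1 + ((1557-1) mod 22)) = a(17) = 8.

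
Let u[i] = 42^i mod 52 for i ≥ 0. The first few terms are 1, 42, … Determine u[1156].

16

We have u[0] = 1,  u[1] = 42,  u[2] = 48,  u[3] = 40,  u[4] = 16,  u[5] = 48.
Since u[5] = u[2] = 48, the sequence is eventually periodic: after a pre-period of length 2 it cycles with period 3.
For i ≥ 2, u[i] depends only on (i - 2) mod 3. (1156 - 2) mod 3 = 2, so u[1156] = u[4] = 16.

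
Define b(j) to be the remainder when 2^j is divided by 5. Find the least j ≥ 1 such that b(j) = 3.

3

Listing terms: b(0) = 1,  b(1) = 2,  b(2) = 4,  b(3) = 3,  b(4) = 1.
Since b(4) = b(0) = 1, the sequence is periodic with period 4.
The value 3 first appears (with j ≥ 1) at b(3).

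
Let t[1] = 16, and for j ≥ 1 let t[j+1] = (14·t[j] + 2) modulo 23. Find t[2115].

15

Computing terms: t[1] = 16, t[2] = 19, t[3] = 15, t[4] = 5, t[5] = 3, t[6] = 21, t[7] = 20, t[8] = 6, t[9] = 17, t[10] = 10, t[11] = 4, t[12] = 12, t[13] = 9, t[14] = 13, t[15] = 0, t[16] = 2, t[17] = 7, t[18] = 8, t[19] = 22, t[20] = 11, t[21] = 18, t[22] = 1, t[23] = 16.
Since t[23] = t[1] = 16, the sequence is periodic with period 22.
(2115 - 1) mod 22 = 2, so t[2115] = t[3] = 15.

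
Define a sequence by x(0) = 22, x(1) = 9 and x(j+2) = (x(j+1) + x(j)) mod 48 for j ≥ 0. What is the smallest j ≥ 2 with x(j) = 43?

Listing terms: x(0) = 22; x(1) = 9; x(2) = 31; x(3) = 40; x(4) = 23; x(5) = 15; x(6) = 38; x(7) = 5; x(8) = 43; x(9) = 0; x(10) = 43; x(11) = 43; x(12) = 38; x(13) = 33; x(14) = 23; x(15) = 8; x(16) = 31; x(17) = 39; x(18) = 22; x(19) = 13; x(20) = 35; x(21) = 0; x(22) = 35; x(23) = 35; x(24) = 22; x(25) = 9.
The sequence repeats with period 24.
The value 43 first appears (with j ≥ 2) at x(8).

8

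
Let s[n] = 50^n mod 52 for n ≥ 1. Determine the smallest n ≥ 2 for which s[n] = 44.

Listing terms: s[1] = 50,  s[2] = 4,  s[3] = 44,  s[4] = 16,  s[5] = 20,  s[6] = 12,  s[7] = 28,  s[8] = 48,  s[9] = 8,  s[10] = 36,  s[11] = 32,  s[12] = 40,  s[13] = 24,  s[14] = 4.
Since s[14] = s[2] = 4, the sequence is eventually periodic: after a pre-period of length 1 it cycles with period 12.
The value 44 first appears (with n ≥ 2) at s[3].

3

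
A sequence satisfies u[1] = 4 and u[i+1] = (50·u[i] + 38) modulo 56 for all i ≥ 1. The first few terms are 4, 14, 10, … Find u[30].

42

Computing terms: u[1] = 4; u[2] = 14; u[3] = 10; u[4] = 34; u[5] = 2; u[6] = 26; u[7] = 50; u[8] = 18; u[9] = 42; u[10] = 10.
Since u[10] = u[3] = 10, the sequence is eventually periodic: after a pre-period of length 2 it cycles with period 7.
For i ≥ 3, u[i] depends only on (i - 3) mod 7. (30 - 3) mod 7 = 6, so u[30] = u[9] = 42.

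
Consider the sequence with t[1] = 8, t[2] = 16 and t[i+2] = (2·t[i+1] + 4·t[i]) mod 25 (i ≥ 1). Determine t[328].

14

t[1] = 8,  t[2] = 16,  t[3] = 14,  t[4] = 17,  t[5] = 15,  t[6] = 23,  t[7] = 6,  t[8] = 4,  t[9] = 7,  t[10] = 5,  t[11] = 13,  t[12] = 21,  t[13] = 19,  t[14] = 22,  t[15] = 20,  t[16] = 3,  t[17] = 11,  t[18] = 9,  t[19] = 12,  t[20] = 10,  t[21] = 18,  t[22] = 1,  t[23] = 24,  t[24] = 2,  t[25] = 0,  t[26] = 8,  t[27] = 16.
The sequence repeats with period 25.
So t[328] = t[1 + ((328-1) mod 25)] = t[3] = 14.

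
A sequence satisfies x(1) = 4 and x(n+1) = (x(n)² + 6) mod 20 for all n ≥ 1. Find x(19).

6

We have x(1) = 4, x(2) = 2, x(3) = 10, x(4) = 6, x(5) = 2.
Since x(5) = x(2) = 2, the sequence is eventually periodic: after a pre-period of length 1 it cycles with period 3.
For n ≥ 2, x(n) depends only on (n - 2) mod 3. (19 - 2) mod 3 = 2, so x(19) = x(4) = 6.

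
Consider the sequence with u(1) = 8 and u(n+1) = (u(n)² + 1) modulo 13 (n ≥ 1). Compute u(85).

5

u(1) = 8; u(2) = 0; u(3) = 1; u(4) = 2; u(5) = 5; u(6) = 0.
Since u(6) = u(2) = 0, the sequence is eventually periodic: after a pre-period of length 1 it cycles with period 4.
For n ≥ 2, u(n) depends only on (n - 2) mod 4. (85 - 2) mod 4 = 3, so u(85) = u(5) = 5.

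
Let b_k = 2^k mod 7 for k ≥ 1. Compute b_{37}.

2

Listing terms: b_1 = 2; b_2 = 4; b_3 = 1; b_4 = 2.
Since b_4 = b_1 = 2, the sequence is periodic with period 3.
So b_{37} = b_{1 + ((37-1) mod 3)} = b_1 = 2.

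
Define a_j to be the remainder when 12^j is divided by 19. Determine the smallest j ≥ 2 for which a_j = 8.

We have a_1 = 12; a_2 = 11; a_3 = 18; a_4 = 7; a_5 = 8; a_6 = 1; a_7 = 12.
Since a_7 = a_1 = 12, the sequence is periodic with period 6.
The value 8 first appears (with j ≥ 2) at a_5.

5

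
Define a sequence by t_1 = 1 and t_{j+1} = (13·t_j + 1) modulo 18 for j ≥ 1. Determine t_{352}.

10

t_1 = 1,  t_2 = 14,  t_3 = 3,  t_4 = 4,  t_5 = 17,  t_6 = 6,  t_7 = 7,  t_8 = 2,  t_9 = 9,  t_{10} = 10,  t_{11} = 5,  t_{12} = 12,  t_{13} = 13,  t_{14} = 8,  t_{15} = 15,  t_{16} = 16,  t_{17} = 11,  t_{18} = 0,  t_{19} = 1.
The sequence repeats with period 18.
(352 - 1) mod 18 = 9, so t_{352} = t_{10} = 10.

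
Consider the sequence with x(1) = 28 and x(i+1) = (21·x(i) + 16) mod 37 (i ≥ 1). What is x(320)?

We have x(1) = 28; x(2) = 12; x(3) = 9; x(4) = 20; x(5) = 29; x(6) = 33; x(7) = 6; x(8) = 31; x(9) = 1; x(10) = 0; x(11) = 16; x(12) = 19; x(13) = 8; x(14) = 36; x(15) = 32; x(16) = 22; x(17) = 34; x(18) = 27; x(19) = 28.
The sequence repeats with period 18.
So x(320) = x(1 + ((320-1) mod 18)) = x(14) = 36.

36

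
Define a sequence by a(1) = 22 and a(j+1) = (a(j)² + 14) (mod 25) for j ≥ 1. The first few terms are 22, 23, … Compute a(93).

18

Computing terms: a(1) = 22,  a(2) = 23,  a(3) = 18,  a(4) = 13,  a(5) = 8,  a(6) = 3,  a(7) = 23.
Since a(7) = a(2) = 23, the sequence is eventually periodic: after a pre-period of length 1 it cycles with period 5.
For j ≥ 2, a(j) depends only on (j - 2) mod 5. (93 - 2) mod 5 = 1, so a(93) = a(3) = 18.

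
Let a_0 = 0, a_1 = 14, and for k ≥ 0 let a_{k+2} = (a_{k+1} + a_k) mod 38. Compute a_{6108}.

Listing terms: a_0 = 0, a_1 = 14, a_2 = 14, a_3 = 28, a_4 = 4, a_5 = 32, a_6 = 36, a_7 = 30, a_8 = 28, a_9 = 20, a_{10} = 10, a_{11} = 30, a_{12} = 2, a_{13} = 32, a_{14} = 34, a_{15} = 28, a_{16} = 24, a_{17} = 14, a_{18} = 0, a_{19} = 14.
Since (a_{18}, a_{19}) = (a_0, a_1) = (0, 14) (two consecutive terms determine the rest), the sequence is periodic with period 18.
(6108 - 0) mod 18 = 6, so a_{6108} = a_6 = 36.

36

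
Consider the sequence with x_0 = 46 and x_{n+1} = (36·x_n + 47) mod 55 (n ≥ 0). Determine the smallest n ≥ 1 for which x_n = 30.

x_0 = 46, x_1 = 53, x_2 = 30, x_3 = 27, x_4 = 29, x_5 = 46.
The sequence repeats with period 5.
The value 30 first appears (with n ≥ 1) at x_2.

2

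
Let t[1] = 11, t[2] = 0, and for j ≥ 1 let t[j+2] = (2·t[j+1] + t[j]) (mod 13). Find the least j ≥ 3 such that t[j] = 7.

7

We have t[1] = 11; t[2] = 0; t[3] = 11; t[4] = 9; t[5] = 3; t[6] = 2; t[7] = 7; t[8] = 3; t[9] = 0; t[10] = 3; t[11] = 6; t[12] = 2; t[13] = 10; t[14] = 9; t[15] = 2; t[16] = 0; t[17] = 2; t[18] = 4; t[19] = 10; t[20] = 11; t[21] = 6; t[22] = 10; t[23] = 0; t[24] = 10; t[25] = 7; t[26] = 11; t[27] = 3; t[28] = 4; t[29] = 11; t[30] = 0.
The sequence repeats with period 28.
The value 7 first appears (with j ≥ 3) at t[7].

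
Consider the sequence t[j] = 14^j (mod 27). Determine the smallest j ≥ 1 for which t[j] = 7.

Computing terms: t[0] = 1; t[1] = 14; t[2] = 7; t[3] = 17; t[4] = 22; t[5] = 11; t[6] = 19; t[7] = 23; t[8] = 25; t[9] = 26; t[10] = 13; t[11] = 20; t[12] = 10; t[13] = 5; t[14] = 16; t[15] = 8; t[16] = 4; t[17] = 2; t[18] = 1.
Since t[18] = t[0] = 1, the sequence is periodic with period 18.
The value 7 first appears (with j ≥ 1) at t[2].

2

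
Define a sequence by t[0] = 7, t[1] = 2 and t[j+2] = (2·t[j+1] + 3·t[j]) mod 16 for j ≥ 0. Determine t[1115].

Computing terms: t[0] = 7,  t[1] = 2,  t[2] = 9,  t[3] = 8,  t[4] = 11,  t[5] = 14,  t[6] = 13,  t[7] = 4,  t[8] = 15,  t[9] = 10,  t[10] = 1,  t[11] = 0,  t[12] = 3,  t[13] = 6,  t[14] = 5,  t[15] = 12,  t[16] = 7,  t[17] = 2.
Since (t[16], t[17]) = (t[0], t[1]) = (7, 2) (two consecutive terms determine the rest), the sequence is periodic with period 16.
(1115 - 0) mod 16 = 11, so t[1115] = t[11] = 0.

0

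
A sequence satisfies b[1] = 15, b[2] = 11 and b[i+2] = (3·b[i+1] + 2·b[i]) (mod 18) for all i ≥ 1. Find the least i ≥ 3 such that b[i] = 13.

4

Computing terms: b[1] = 15,  b[2] = 11,  b[3] = 9,  b[4] = 13,  b[5] = 3,  b[6] = 17,  b[7] = 3,  b[8] = 7,  b[9] = 9,  b[10] = 5,  b[11] = 15,  b[12] = 1,  b[13] = 15,  b[14] = 11.
The sequence repeats with period 12.
The value 13 first appears (with i ≥ 3) at b[4].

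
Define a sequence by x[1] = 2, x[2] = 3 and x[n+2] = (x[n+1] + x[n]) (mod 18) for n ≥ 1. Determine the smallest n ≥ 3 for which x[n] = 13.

5

We have x[1] = 2; x[2] = 3; x[3] = 5; x[4] = 8; x[5] = 13; x[6] = 3; x[7] = 16; x[8] = 1; x[9] = 17; x[10] = 0; x[11] = 17; x[12] = 17; x[13] = 16; x[14] = 15; x[15] = 13; x[16] = 10; x[17] = 5; x[18] = 15; x[19] = 2; x[20] = 17; x[21] = 1; x[22] = 0; x[23] = 1; x[24] = 1; x[25] = 2; x[26] = 3.
Since (x[25], x[26]) = (x[1], x[2]) = (2, 3) (two consecutive terms determine the rest), the sequence is periodic with period 24.
The value 13 first appears (with n ≥ 3) at x[5].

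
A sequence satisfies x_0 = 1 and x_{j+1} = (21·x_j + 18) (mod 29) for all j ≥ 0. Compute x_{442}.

22

We have x_0 = 1; x_1 = 10; x_2 = 25; x_3 = 21; x_4 = 24; x_5 = 0; x_6 = 18; x_7 = 19; x_8 = 11; x_9 = 17; x_{10} = 27; x_{11} = 5; x_{12} = 7; x_{13} = 20; x_{14} = 3; x_{15} = 23; x_{16} = 8; x_{17} = 12; x_{18} = 9; x_{19} = 4; x_{20} = 15; x_{21} = 14; x_{22} = 22; x_{23} = 16; x_{24} = 6; x_{25} = 28; x_{26} = 26; x_{27} = 13; x_{28} = 1.
The sequence repeats with period 28.
(442 - 0) mod 28 = 22, so x_{442} = x_{22} = 22.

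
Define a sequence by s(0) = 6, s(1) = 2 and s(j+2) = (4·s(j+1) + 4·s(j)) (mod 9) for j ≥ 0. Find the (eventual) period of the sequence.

Computing terms: s(0) = 6, s(1) = 2, s(2) = 5, s(3) = 1, s(4) = 6, s(5) = 1, s(6) = 1, s(7) = 8, s(8) = 0, s(9) = 5, s(10) = 2, s(11) = 1, s(12) = 3, s(13) = 7, s(14) = 4, s(15) = 8, s(16) = 3, s(17) = 8, s(18) = 8, s(19) = 1, s(20) = 0, s(21) = 4, s(22) = 7, s(23) = 8, s(24) = 6, s(25) = 2.
The sequence repeats with period 24.

24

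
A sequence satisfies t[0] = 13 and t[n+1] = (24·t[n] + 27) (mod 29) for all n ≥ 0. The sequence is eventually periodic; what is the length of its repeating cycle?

Computing terms: t[0] = 13,  t[1] = 20,  t[2] = 14,  t[3] = 15,  t[4] = 10,  t[5] = 6,  t[6] = 26,  t[7] = 13.
Since t[7] = t[0] = 13, the sequence is periodic with period 7.

7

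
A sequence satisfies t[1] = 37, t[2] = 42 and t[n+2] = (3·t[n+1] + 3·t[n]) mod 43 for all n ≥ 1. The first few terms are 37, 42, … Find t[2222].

36

t[1] = 37; t[2] = 42; t[3] = 22; t[4] = 20; t[5] = 40; t[6] = 8; t[7] = 15; t[8] = 26; t[9] = 37; t[10] = 17; t[11] = 33; t[12] = 21; t[13] = 33; t[14] = 33; t[15] = 26; t[16] = 5; t[17] = 7; t[18] = 36; t[19] = 0; t[20] = 22; t[21] = 23; t[22] = 6; t[23] = 1; t[24] = 21; t[25] = 23; t[26] = 3; t[27] = 35; t[28] = 28; t[29] = 17; t[30] = 6; t[31] = 26; t[32] = 10; t[33] = 22; t[34] = 10; t[35] = 10; t[36] = 17; t[37] = 38; t[38] = 36; t[39] = 7; t[40] = 0; t[41] = 21; t[42] = 20; t[43] = 37; t[44] = 42.
The sequence repeats with period 42.
So t[2222] = t[1 + ((2222-1) mod 42)] = t[38] = 36.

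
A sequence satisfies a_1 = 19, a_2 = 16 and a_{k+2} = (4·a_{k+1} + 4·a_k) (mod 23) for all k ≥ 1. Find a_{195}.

Computing terms: a_1 = 19; a_2 = 16; a_3 = 2; a_4 = 3; a_5 = 20; a_6 = 0; a_7 = 11; a_8 = 21; a_9 = 13; a_{10} = 21; a_{11} = 21; a_{12} = 7; a_{13} = 20; a_{14} = 16; a_{15} = 6; a_{16} = 19; a_{17} = 8; a_{18} = 16; a_{19} = 4; a_{20} = 11; a_{21} = 14; a_{22} = 8; a_{23} = 19; a_{24} = 16.
Since (a_{23}, a_{24}) = (a_1, a_2) = (19, 16) (two consecutive terms determine the rest), the sequence is periodic with period 22.
(195 - 1) mod 22 = 18, so a_{195} = a_{19} = 4.

4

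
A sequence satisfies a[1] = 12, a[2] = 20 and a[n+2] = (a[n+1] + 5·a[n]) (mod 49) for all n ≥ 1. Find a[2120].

Listing terms: a[1] = 12,  a[2] = 20,  a[3] = 31,  a[4] = 33,  a[5] = 41,  a[6] = 10,  a[7] = 19,  a[8] = 20,  a[9] = 17,  a[10] = 19,  a[11] = 6,  a[12] = 3,  a[13] = 33,  a[14] = 48,  a[15] = 17,  a[16] = 12,  a[17] = 48,  a[18] = 10,  a[19] = 5,  a[20] = 6,  a[21] = 31,  a[22] = 12,  a[23] = 20.
The sequence repeats with period 21.
(2120 - 1) mod 21 = 19, so a[2120] = a[20] = 6.

6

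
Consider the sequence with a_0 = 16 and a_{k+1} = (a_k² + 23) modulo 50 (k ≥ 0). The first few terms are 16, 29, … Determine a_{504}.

Computing terms: a_0 = 16; a_1 = 29; a_2 = 14; a_3 = 19; a_4 = 34; a_5 = 29.
Since a_5 = a_1 = 29, the sequence is eventually periodic: after a pre-period of length 1 it cycles with period 4.
For k ≥ 1, a_k depends only on (k - 1) mod 4. (504 - 1) mod 4 = 3, so a_{504} = a_4 = 34.

34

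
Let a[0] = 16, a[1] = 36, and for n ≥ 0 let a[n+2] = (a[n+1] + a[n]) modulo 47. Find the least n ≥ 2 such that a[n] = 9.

9

Computing terms: a[0] = 16; a[1] = 36; a[2] = 5; a[3] = 41; a[4] = 46; a[5] = 40; a[6] = 39; a[7] = 32; a[8] = 24; a[9] = 9; a[10] = 33; a[11] = 42; a[12] = 28; a[13] = 23; a[14] = 4; a[15] = 27; a[16] = 31; a[17] = 11; a[18] = 42; a[19] = 6; a[20] = 1; a[21] = 7; a[22] = 8; a[23] = 15; a[24] = 23; a[25] = 38; a[26] = 14; a[27] = 5; a[28] = 19; a[29] = 24; a[30] = 43; a[31] = 20; a[32] = 16; a[33] = 36.
The sequence repeats with period 32.
The value 9 first appears (with n ≥ 2) at a[9].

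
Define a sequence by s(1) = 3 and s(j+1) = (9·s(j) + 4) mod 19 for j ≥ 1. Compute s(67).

5

s(1) = 3, s(2) = 12, s(3) = 17, s(4) = 5, s(5) = 11, s(6) = 8, s(7) = 0, s(8) = 4, s(9) = 2, s(10) = 3.
Since s(10) = s(1) = 3, the sequence is periodic with period 9.
So s(67) = s(1 + ((67-1) mod 9)) = s(4) = 5.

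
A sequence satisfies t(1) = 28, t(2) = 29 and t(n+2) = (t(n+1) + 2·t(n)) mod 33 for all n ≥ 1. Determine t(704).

11

Computing terms: t(1) = 28,  t(2) = 29,  t(3) = 19,  t(4) = 11,  t(5) = 16,  t(6) = 5,  t(7) = 4,  t(8) = 14,  t(9) = 22,  t(10) = 17,  t(11) = 28,  t(12) = 29.
Since (t(11), t(12)) = (t(1), t(2)) = (28, 29) (two consecutive terms determine the rest), the sequence is periodic with period 10.
(704 - 1) mod 10 = 3, so t(704) = t(4) = 11.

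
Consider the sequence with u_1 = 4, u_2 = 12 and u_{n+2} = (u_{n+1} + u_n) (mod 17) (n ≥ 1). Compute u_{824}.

Computing terms: u_1 = 4,  u_2 = 12,  u_3 = 16,  u_4 = 11,  u_5 = 10,  u_6 = 4,  u_7 = 14,  u_8 = 1,  u_9 = 15,  u_{10} = 16,  u_{11} = 14,  u_{12} = 13,  u_{13} = 10,  u_{14} = 6,  u_{15} = 16,  u_{16} = 5,  u_{17} = 4,  u_{18} = 9,  u_{19} = 13,  u_{20} = 5,  u_{21} = 1,  u_{22} = 6,  u_{23} = 7,  u_{24} = 13,  u_{25} = 3,  u_{26} = 16,  u_{27} = 2,  u_{28} = 1,  u_{29} = 3,  u_{30} = 4,  u_{31} = 7,  u_{32} = 11,  u_{33} = 1,  u_{34} = 12,  u_{35} = 13,  u_{36} = 8,  u_{37} = 4,  u_{38} = 12.
Since (u_{37}, u_{38}) = (u_1, u_2) = (4, 12) (two consecutive terms determine the rest), the sequence is periodic with period 36.
So u_{824} = u_{1 + ((824-1) mod 36)} = u_{32} = 11.

11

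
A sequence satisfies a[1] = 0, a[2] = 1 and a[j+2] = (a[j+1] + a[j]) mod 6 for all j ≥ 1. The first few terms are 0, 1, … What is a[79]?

2

Listing terms: a[1] = 0,  a[2] = 1,  a[3] = 1,  a[4] = 2,  a[5] = 3,  a[6] = 5,  a[7] = 2,  a[8] = 1,  a[9] = 3,  a[10] = 4,  a[11] = 1,  a[12] = 5,  a[13] = 0,  a[14] = 5,  a[15] = 5,  a[16] = 4,  a[17] = 3,  a[18] = 1,  a[19] = 4,  a[20] = 5,  a[21] = 3,  a[22] = 2,  a[23] = 5,  a[24] = 1,  a[25] = 0,  a[26] = 1.
The sequence repeats with period 24.
(79 - 1) mod 24 = 6, so a[79] = a[7] = 2.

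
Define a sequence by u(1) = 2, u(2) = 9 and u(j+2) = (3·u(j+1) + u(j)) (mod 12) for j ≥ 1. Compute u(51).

5

u(1) = 2; u(2) = 9; u(3) = 5; u(4) = 0; u(5) = 5; u(6) = 3; u(7) = 2; u(8) = 9.
The sequence repeats with period 6.
(51 - 1) mod 6 = 2, so u(51) = u(3) = 5.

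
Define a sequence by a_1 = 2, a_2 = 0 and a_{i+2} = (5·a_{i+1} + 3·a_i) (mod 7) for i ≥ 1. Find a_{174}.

6

Listing terms: a_1 = 2; a_2 = 0; a_3 = 6; a_4 = 2; a_5 = 0.
Since (a_4, a_5) = (a_1, a_2) = (2, 0) (two consecutive terms determine the rest), the sequence is periodic with period 3.
(174 - 1) mod 3 = 2, so a_{174} = a_3 = 6.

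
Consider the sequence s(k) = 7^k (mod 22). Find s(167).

17

Computing terms: s(0) = 1,  s(1) = 7,  s(2) = 5,  s(3) = 13,  s(4) = 3,  s(5) = 21,  s(6) = 15,  s(7) = 17,  s(8) = 9,  s(9) = 19,  s(10) = 1.
Since s(10) = s(0) = 1, the sequence is periodic with period 10.
So s(167) = s(0 + ((167-0) mod 10)) = s(7) = 17.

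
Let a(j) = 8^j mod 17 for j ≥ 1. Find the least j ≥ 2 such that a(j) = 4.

6

We have a(1) = 8; a(2) = 13; a(3) = 2; a(4) = 16; a(5) = 9; a(6) = 4; a(7) = 15; a(8) = 1; a(9) = 8.
The sequence repeats with period 8.
The value 4 first appears (with j ≥ 2) at a(6).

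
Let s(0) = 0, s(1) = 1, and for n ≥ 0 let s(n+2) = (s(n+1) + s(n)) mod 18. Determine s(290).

We have s(0) = 0,  s(1) = 1,  s(2) = 1,  s(3) = 2,  s(4) = 3,  s(5) = 5,  s(6) = 8,  s(7) = 13,  s(8) = 3,  s(9) = 16,  s(10) = 1,  s(11) = 17,  s(12) = 0,  s(13) = 17,  s(14) = 17,  s(15) = 16,  s(16) = 15,  s(17) = 13,  s(18) = 10,  s(19) = 5,  s(20) = 15,  s(21) = 2,  s(22) = 17,  s(23) = 1,  s(24) = 0,  s(25) = 1.
Since (s(24), s(25)) = (s(0), s(1)) = (0, 1) (two consecutive terms determine the rest), the sequence is periodic with period 24.
(290 - 0) mod 24 = 2, so s(290) = s(2) = 1.

1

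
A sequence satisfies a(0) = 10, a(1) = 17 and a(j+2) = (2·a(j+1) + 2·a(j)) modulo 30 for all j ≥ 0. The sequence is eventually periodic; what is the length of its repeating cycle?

24

a(0) = 10, a(1) = 17, a(2) = 24, a(3) = 22, a(4) = 2, a(5) = 18, a(6) = 10, a(7) = 26, a(8) = 12, a(9) = 16, a(10) = 26, a(11) = 24, a(12) = 10, a(13) = 8, a(14) = 6, a(15) = 28, a(16) = 8, a(17) = 12, a(18) = 10, a(19) = 14, a(20) = 18, a(21) = 4, a(22) = 14, a(23) = 6, a(24) = 10, a(25) = 2, a(26) = 24, a(27) = 22.
Since (a(26), a(27)) = (a(2), a(3)) = (24, 22) (two consecutive terms determine the rest), the sequence is eventually periodic: after a pre-period of length 2 it cycles with period 24.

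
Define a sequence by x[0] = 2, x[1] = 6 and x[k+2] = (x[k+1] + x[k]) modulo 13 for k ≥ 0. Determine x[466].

4

Computing terms: x[0] = 2, x[1] = 6, x[2] = 8, x[3] = 1, x[4] = 9, x[5] = 10, x[6] = 6, x[7] = 3, x[8] = 9, x[9] = 12, x[10] = 8, x[11] = 7, x[12] = 2, x[13] = 9, x[14] = 11, x[15] = 7, x[16] = 5, x[17] = 12, x[18] = 4, x[19] = 3, x[20] = 7, x[21] = 10, x[22] = 4, x[23] = 1, x[24] = 5, x[25] = 6, x[26] = 11, x[27] = 4, x[28] = 2, x[29] = 6.
Since (x[28], x[29]) = (x[0], x[1]) = (2, 6) (two consecutive terms determine the rest), the sequence is periodic with period 28.
(466 - 0) mod 28 = 18, so x[466] = x[18] = 4.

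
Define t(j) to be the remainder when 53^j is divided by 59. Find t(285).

5

t(1) = 53, t(2) = 36, t(3) = 20, t(4) = 57, t(5) = 12, t(6) = 46, t(7) = 19, t(8) = 4, t(9) = 35, t(10) = 26, t(11) = 21, t(12) = 51, t(13) = 48, t(14) = 7, t(15) = 17, t(16) = 16, t(17) = 22, t(18) = 45, t(19) = 25, t(20) = 27, t(21) = 15, t(22) = 28, t(23) = 9, t(24) = 5, t(25) = 29, t(26) = 3, t(27) = 41, t(28) = 49, t(29) = 1, t(30) = 53.
Since t(30) = t(1) = 53, the sequence is periodic with period 29.
(285 - 1) mod 29 = 23, so t(285) = t(24) = 5.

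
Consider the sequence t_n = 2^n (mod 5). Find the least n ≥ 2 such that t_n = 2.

5

Listing terms: t_1 = 2; t_2 = 4; t_3 = 3; t_4 = 1; t_5 = 2.
Since t_5 = t_1 = 2, the sequence is periodic with period 4.
The value 2 next appears (with n ≥ 2) at t_5.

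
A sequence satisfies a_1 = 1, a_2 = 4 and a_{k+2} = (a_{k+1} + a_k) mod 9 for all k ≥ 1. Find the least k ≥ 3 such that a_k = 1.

7

Computing terms: a_1 = 1; a_2 = 4; a_3 = 5; a_4 = 0; a_5 = 5; a_6 = 5; a_7 = 1; a_8 = 6; a_9 = 7; a_{10} = 4; a_{11} = 2; a_{12} = 6; a_{13} = 8; a_{14} = 5; a_{15} = 4; a_{16} = 0; a_{17} = 4; a_{18} = 4; a_{19} = 8; a_{20} = 3; a_{21} = 2; a_{22} = 5; a_{23} = 7; a_{24} = 3; a_{25} = 1; a_{26} = 4.
Since (a_{25}, a_{26}) = (a_1, a_2) = (1, 4) (two consecutive terms determine the rest), the sequence is periodic with period 24.
The value 1 first appears (with k ≥ 3) at a_7.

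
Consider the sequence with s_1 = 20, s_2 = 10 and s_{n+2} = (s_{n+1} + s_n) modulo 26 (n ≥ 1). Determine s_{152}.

s_1 = 20; s_2 = 10; s_3 = 4; s_4 = 14; s_5 = 18; s_6 = 6; s_7 = 24; s_8 = 4; s_9 = 2; s_{10} = 6; s_{11} = 8; s_{12} = 14; s_{13} = 22; s_{14} = 10; s_{15} = 6; s_{16} = 16; s_{17} = 22; s_{18} = 12; s_{19} = 8; s_{20} = 20; s_{21} = 2; s_{22} = 22; s_{23} = 24; s_{24} = 20; s_{25} = 18; s_{26} = 12; s_{27} = 4; s_{28} = 16; s_{29} = 20; s_{30} = 10.
Since (s_{29}, s_{30}) = (s_1, s_2) = (20, 10) (two consecutive terms determine the rest), the sequence is periodic with period 28.
So s_{152} = s_{1 + ((152-1) mod 28)} = s_{12} = 14.

14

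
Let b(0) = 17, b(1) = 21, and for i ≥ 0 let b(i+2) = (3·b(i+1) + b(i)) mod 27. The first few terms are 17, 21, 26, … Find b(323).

24

We have b(0) = 17; b(1) = 21; b(2) = 26; b(3) = 18; b(4) = 26; b(5) = 15; b(6) = 17; b(7) = 12; b(8) = 26; b(9) = 9; b(10) = 26; b(11) = 6; b(12) = 17; b(13) = 3; b(14) = 26; b(15) = 0; b(16) = 26; b(17) = 24; b(18) = 17; b(19) = 21.
The sequence repeats with period 18.
So b(323) = b(0 + ((323-0) mod 18)) = b(17) = 24.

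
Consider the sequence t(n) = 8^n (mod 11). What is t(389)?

7

t(0) = 1; t(1) = 8; t(2) = 9; t(3) = 6; t(4) = 4; t(5) = 10; t(6) = 3; t(7) = 2; t(8) = 5; t(9) = 7; t(10) = 1.
Since t(10) = t(0) = 1, the sequence is periodic with period 10.
So t(389) = t(0 + ((389-0) mod 10)) = t(9) = 7.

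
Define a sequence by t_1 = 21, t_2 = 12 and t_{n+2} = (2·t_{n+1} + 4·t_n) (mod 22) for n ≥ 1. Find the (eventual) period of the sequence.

We have t_1 = 21; t_2 = 12; t_3 = 20; t_4 = 0; t_5 = 14; t_6 = 6; t_7 = 2; t_8 = 6; t_9 = 20; t_{10} = 20; t_{11} = 10; t_{12} = 12; t_{13} = 20.
Since (t_{12}, t_{13}) = (t_2, t_3) = (12, 20) (two consecutive terms determine the rest), the sequence is eventually periodic: after a pre-period of length 1 it cycles with period 10.

10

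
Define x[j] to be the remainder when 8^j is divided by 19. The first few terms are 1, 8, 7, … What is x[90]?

1

Listing terms: x[0] = 1,  x[1] = 8,  x[2] = 7,  x[3] = 18,  x[4] = 11,  x[5] = 12,  x[6] = 1.
The sequence repeats with period 6.
So x[90] = x[0 + ((90-0) mod 6)] = x[0] = 1.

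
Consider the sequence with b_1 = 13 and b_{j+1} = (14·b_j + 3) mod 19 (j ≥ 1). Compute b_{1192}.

15

Computing terms: b_1 = 13,  b_2 = 14,  b_3 = 9,  b_4 = 15,  b_5 = 4,  b_6 = 2,  b_7 = 12,  b_8 = 0,  b_9 = 3,  b_{10} = 7,  b_{11} = 6,  b_{12} = 11,  b_{13} = 5,  b_{14} = 16,  b_{15} = 18,  b_{16} = 8,  b_{17} = 1,  b_{18} = 17,  b_{19} = 13.
The sequence repeats with period 18.
So b_{1192} = b_{1 + ((1192-1) mod 18)} = b_4 = 15.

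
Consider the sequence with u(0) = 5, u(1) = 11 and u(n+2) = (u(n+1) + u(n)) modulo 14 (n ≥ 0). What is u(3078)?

1

We have u(0) = 5, u(1) = 11, u(2) = 2, u(3) = 13, u(4) = 1, u(5) = 0, u(6) = 1, u(7) = 1, u(8) = 2, u(9) = 3, u(10) = 5, u(11) = 8, u(12) = 13, u(13) = 7, u(14) = 6, u(15) = 13, u(16) = 5, u(17) = 4, u(18) = 9, u(19) = 13, u(20) = 8, u(21) = 7, u(22) = 1, u(23) = 8, u(24) = 9, u(25) = 3, u(26) = 12, u(27) = 1, u(28) = 13, u(29) = 0, u(30) = 13, u(31) = 13, u(32) = 12, u(33) = 11, u(34) = 9, u(35) = 6, u(36) = 1, u(37) = 7, u(38) = 8, u(39) = 1, u(40) = 9, u(41) = 10, u(42) = 5, u(43) = 1, u(44) = 6, u(45) = 7, u(46) = 13, u(47) = 6, u(48) = 5, u(49) = 11.
Since (u(48), u(49)) = (u(0), u(1)) = (5, 11) (two consecutive terms determine the rest), the sequence is periodic with period 48.
(3078 - 0) mod 48 = 6, so u(3078) = u(6) = 1.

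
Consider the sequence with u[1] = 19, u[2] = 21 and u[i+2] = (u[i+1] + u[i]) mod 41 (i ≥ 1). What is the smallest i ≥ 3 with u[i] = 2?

u[1] = 19; u[2] = 21; u[3] = 40; u[4] = 20; u[5] = 19; u[6] = 39; u[7] = 17; u[8] = 15; u[9] = 32; u[10] = 6; u[11] = 38; u[12] = 3; u[13] = 0; u[14] = 3; u[15] = 3; u[16] = 6; u[17] = 9; u[18] = 15; u[19] = 24; u[20] = 39; u[21] = 22; u[22] = 20; u[23] = 1; u[24] = 21; u[25] = 22; u[26] = 2; u[27] = 24; u[28] = 26; u[29] = 9; u[30] = 35; u[31] = 3; u[32] = 38; u[33] = 0; u[34] = 38; u[35] = 38; u[36] = 35; u[37] = 32; u[38] = 26; u[39] = 17; u[40] = 2; u[41] = 19; u[42] = 21.
The sequence repeats with period 40.
The value 2 first appears (with i ≥ 3) at u[26].

26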